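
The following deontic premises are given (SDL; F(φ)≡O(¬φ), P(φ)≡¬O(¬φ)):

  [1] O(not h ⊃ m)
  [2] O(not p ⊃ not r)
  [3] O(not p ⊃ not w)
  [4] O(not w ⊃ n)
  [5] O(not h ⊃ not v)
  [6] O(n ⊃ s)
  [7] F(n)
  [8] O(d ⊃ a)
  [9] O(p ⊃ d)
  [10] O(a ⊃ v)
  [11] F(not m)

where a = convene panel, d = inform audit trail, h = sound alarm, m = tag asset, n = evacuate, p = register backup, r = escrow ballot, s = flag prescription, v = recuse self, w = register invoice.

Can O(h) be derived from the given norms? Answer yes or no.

Premise 7, F(n), is equivalent to O(not n).
Premise 4, O(not w ⊃ n), contraposes to O(not n ⊃ w); with O(not n) we get O(w).
Premise 3, O(not p ⊃ not w), contraposes to O(w ⊃ p); with O(w) we get O(p).
With premise 9, O(p ⊃ d), the K-axiom yields O(d).
From O(d) and premise 8, O(d ⊃ a), we obtain O(a).
Applying K to premise 10 (O(a ⊃ v)) and O(a) yields O(v).
Premise 5, O(not h ⊃ not v), contraposes to O(v ⊃ h); with O(v) we get O(h).
Premises 1, 2, 6, 11 do not contribute to this derivation.
So O(h) follows.

Yes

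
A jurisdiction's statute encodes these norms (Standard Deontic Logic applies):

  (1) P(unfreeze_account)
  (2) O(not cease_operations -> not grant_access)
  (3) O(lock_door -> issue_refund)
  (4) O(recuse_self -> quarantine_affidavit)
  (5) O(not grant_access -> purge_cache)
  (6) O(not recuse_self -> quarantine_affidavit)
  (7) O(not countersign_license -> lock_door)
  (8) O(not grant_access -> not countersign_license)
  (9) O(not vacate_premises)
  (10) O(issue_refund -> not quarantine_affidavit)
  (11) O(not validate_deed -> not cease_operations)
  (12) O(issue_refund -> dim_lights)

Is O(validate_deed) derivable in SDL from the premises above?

Premises 6 and 4 cover both cases: O(not recuse_self -> quarantine_affidavit) and O(recuse_self -> quarantine_affidavit). Since not recuse_self ∨ recuse_self is a tautology, O(quarantine_affidavit) follows.
The contrapositive of premise 10 (O(issue_refund -> not quarantine_affidavit)) is O(quarantine_affidavit -> not issue_refund), and O(quarantine_affidavit) is already established, so O(not issue_refund).
The contrapositive of premise 3 (O(lock_door -> issue_refund)) is O(not issue_refund -> not lock_door), and O(not issue_refund) is already established, so O(not lock_door).
Premise 7 is O(not countersign_license -> lock_door); contrapositively O(not lock_door -> countersign_license). Since O(not lock_door) holds, K gives O(countersign_license).
Premise 8 is O(not grant_access -> not countersign_license); contrapositively O(countersign_license -> grant_access). Since O(countersign_license) holds, K gives O(grant_access).
Premise 2 is O(not cease_operations -> not grant_access); contrapositively O(grant_access -> cease_operations). Since O(grant_access) holds, K gives O(cease_operations).
The contrapositive of premise 11 (O(not validate_deed -> not cease_operations)) is O(cease_operations -> validate_deed), and O(cease_operations) is already established, so O(validate_deed).
Premises 1, 5, 9, 12 do not contribute to this derivation.
So O(validate_deed) follows.

Yes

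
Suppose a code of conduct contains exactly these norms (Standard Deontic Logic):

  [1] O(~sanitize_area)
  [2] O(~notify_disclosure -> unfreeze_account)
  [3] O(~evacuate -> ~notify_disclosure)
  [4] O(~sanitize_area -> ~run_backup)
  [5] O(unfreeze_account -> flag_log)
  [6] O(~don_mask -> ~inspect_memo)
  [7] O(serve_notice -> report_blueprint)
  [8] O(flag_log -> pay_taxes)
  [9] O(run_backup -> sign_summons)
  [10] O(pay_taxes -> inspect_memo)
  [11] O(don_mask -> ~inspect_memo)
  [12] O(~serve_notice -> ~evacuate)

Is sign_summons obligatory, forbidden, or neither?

Neither

Premise 9 is O(run_backup -> sign_summons), but O(run_backup) is not derivable from the premises, so it does not yield O(sign_summons).
No premise or chain of K-axiom applications forces O(sign_summons), and none forces O(~sign_summons). So sign_summons is neither obligatory nor forbidden under these norms.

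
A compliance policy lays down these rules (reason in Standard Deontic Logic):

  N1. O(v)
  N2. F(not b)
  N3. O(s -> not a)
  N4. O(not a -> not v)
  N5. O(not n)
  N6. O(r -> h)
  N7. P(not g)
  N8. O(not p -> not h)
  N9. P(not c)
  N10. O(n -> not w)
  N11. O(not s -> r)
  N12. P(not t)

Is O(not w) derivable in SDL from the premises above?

No

Premise 10 is O(n -> not w), but O(n) is not derivable from the premises, so it does not yield O(not w).
No other premise forces O(not w). An ideal world satisfying every premise can still have not w false, so O(not w) is not derivable.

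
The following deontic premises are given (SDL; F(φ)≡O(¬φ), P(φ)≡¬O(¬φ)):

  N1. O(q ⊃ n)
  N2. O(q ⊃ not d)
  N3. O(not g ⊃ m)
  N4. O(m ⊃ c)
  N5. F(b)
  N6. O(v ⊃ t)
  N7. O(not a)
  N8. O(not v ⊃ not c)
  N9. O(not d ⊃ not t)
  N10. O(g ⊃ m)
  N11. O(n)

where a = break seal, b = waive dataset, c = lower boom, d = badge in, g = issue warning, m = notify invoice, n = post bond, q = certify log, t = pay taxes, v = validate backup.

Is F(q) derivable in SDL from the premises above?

By case analysis on not g: premise 3 gives O(not g ⊃ m) and premise 10 gives O(g ⊃ m), so O(m) either way.
Premise 4 is O(m ⊃ c); since O(m), deontic closure gives O(c).
Premise 8, O(not v ⊃ not c), contraposes to O(c ⊃ v); with O(c) we get O(v).
Premise 6 is O(v ⊃ t); since O(v), deontic closure gives O(t).
Premise 9, O(not d ⊃ not t), contraposes to O(t ⊃ d); with O(t) we get O(d).
The contrapositive of premise 2 (O(q ⊃ not d)) is O(d ⊃ not q), and O(d) is already established, so O(not q).
Premises 1, 5, 7, 11 do not contribute to this derivation.
So O(not q) holds, i.e. F(q). The claim follows.

Yes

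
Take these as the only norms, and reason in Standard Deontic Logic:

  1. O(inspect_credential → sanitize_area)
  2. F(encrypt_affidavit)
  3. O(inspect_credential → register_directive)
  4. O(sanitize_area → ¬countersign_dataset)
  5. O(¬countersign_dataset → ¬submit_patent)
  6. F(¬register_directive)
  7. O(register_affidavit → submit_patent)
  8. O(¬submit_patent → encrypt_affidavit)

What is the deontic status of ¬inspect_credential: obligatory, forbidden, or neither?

Obligatory

F(encrypt_affidavit) at premise 2 means O(¬encrypt_affidavit).
The contrapositive of premise 8 (O(¬submit_patent → encrypt_affidavit)) is O(¬encrypt_affidavit → submit_patent), and O(¬encrypt_affidavit) is already established, so O(submit_patent).
The contrapositive of premise 5 (O(¬countersign_dataset → ¬submit_patent)) is O(submit_patent → countersign_dataset), and O(submit_patent) is already established, so O(countersign_dataset).
The contrapositive of premise 4 (O(sanitize_area → ¬countersign_dataset)) is O(countersign_dataset → ¬sanitize_area), and O(countersign_dataset) is already established, so O(¬sanitize_area).
The contrapositive of premise 1 (O(inspect_credential → sanitize_area)) is O(¬sanitize_area → ¬inspect_credential), and O(¬sanitize_area) is already established, so O(¬inspect_credential).
Premises 3, 6, 7 do not contribute to this derivation.
Hence ¬inspect_credential is obligatory.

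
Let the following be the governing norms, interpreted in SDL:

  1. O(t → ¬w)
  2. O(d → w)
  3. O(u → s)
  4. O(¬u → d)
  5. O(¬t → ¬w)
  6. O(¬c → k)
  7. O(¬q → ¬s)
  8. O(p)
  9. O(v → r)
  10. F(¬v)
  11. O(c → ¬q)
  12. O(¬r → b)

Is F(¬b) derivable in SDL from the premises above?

Premise 12 is O(¬r → b), but O(¬r) is not derivable from the premises, so it does not yield O(b).
No other premise forces O(b). An ideal world satisfying every premise can still have ¬b true, so F(¬b) is not derivable.

No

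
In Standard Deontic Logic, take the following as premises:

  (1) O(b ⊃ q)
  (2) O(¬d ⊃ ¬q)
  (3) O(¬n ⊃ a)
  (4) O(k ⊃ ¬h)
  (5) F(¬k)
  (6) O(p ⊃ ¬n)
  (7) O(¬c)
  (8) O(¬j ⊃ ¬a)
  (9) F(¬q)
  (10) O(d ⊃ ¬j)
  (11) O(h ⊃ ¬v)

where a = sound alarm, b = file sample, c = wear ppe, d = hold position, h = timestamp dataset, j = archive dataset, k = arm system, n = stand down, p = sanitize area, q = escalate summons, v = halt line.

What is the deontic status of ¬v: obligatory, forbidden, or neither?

Neither

Premise 11 is O(h ⊃ ¬v), but O(h) is not derivable from the premises, so it does not yield O(¬v).
No premise or chain of K-axiom applications forces O(¬v), and none forces O(v). So ¬v is neither obligatory nor forbidden under these norms.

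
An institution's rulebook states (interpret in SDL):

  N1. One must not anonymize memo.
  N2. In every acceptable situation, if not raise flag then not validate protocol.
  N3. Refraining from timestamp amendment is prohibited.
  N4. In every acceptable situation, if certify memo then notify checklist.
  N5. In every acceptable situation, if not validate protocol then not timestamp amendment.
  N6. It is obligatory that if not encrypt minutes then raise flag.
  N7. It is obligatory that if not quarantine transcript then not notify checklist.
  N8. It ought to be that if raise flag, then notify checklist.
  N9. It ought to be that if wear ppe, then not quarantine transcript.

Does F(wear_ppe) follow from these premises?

Yes

Premise 3, F(¬timestamp_amendment), is equivalent to O(timestamp_amendment).
The contrapositive of premise 5 (O(¬validate_protocol → ¬timestamp_amendment)) is O(timestamp_amendment → validate_protocol), and O(timestamp_amendment) is already established, so O(validate_protocol).
The contrapositive of premise 2 (O(¬raise_flag → ¬validate_protocol)) is O(validate_protocol → raise_flag), and O(validate_protocol) is already established, so O(raise_flag).
Applying K to premise 8 (O(raise_flag → notify_checklist)) and O(raise_flag) yields O(notify_checklist).
Premise 7, O(¬quarantine_transcript → ¬notify_checklist), contraposes to O(notify_checklist → quarantine_transcript); with O(notify_checklist) we get O(quarantine_transcript).
Premise 9, O(wear_ppe → ¬quarantine_transcript), contraposes to O(quarantine_transcript → ¬wear_ppe); with O(quarantine_transcript) we get O(¬wear_ppe).
Premises 1, 4, 6 do not contribute to this derivation.
So O(¬wear_ppe) holds, i.e. F(wear_ppe). The claim follows.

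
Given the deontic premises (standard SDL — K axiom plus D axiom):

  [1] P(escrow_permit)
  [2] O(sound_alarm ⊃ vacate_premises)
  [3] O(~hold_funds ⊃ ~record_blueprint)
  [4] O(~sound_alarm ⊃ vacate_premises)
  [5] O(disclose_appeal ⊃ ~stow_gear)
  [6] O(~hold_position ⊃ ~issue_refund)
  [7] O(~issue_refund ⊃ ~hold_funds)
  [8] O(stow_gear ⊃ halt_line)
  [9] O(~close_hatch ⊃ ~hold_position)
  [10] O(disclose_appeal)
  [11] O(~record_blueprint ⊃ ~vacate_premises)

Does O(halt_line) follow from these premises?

No

Premise 8 is O(stow_gear ⊃ halt_line), but O(stow_gear) is not derivable from the premises, so it does not yield O(halt_line).
No other premise forces O(halt_line). An ideal world satisfying every premise can still have halt_line false, so O(halt_line) is not derivable.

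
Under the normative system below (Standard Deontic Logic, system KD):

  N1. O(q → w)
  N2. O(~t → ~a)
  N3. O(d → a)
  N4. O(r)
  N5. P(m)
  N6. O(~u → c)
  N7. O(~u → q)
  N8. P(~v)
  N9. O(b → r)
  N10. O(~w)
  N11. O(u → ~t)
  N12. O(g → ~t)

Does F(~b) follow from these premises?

Premise 9 is O(b → r); even if O(r) held, inferring O(b) would be affirming the consequent — invalid.
No other premise forces O(b). An ideal world satisfying every premise can still have ~b true, so F(~b) is not derivable.

No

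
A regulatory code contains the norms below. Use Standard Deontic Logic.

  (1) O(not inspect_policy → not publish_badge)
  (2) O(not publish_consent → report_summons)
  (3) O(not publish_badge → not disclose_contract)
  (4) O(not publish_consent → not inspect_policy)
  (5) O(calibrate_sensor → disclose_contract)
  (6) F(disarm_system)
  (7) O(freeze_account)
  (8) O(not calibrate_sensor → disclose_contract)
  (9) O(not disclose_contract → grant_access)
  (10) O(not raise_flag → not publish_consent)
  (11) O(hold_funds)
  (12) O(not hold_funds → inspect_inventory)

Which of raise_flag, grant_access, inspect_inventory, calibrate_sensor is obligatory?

raise_flag

Premises 5 and 8 are O(calibrate_sensor → disclose_contract) and O(not calibrate_sensor → disclose_contract); every ideal world satisfies calibrate_sensor or not calibrate_sensor, so in either case disclose_contract holds — hence O(disclose_contract).
Premise 3, O(not publish_badge → not disclose_contract), contraposes to O(disclose_contract → publish_badge); with O(disclose_contract) we get O(publish_badge).
Premise 1, O(not inspect_policy → not publish_badge), contraposes to O(publish_badge → inspect_policy); with O(publish_badge) we get O(inspect_policy).
Premise 4 is O(not publish_consent → not inspect_policy); contrapositively O(inspect_policy → publish_consent). Since O(inspect_policy) holds, K gives O(publish_consent).
Premise 10, O(not raise_flag → not publish_consent), contraposes to O(publish_consent → raise_flag); with O(publish_consent) we get O(raise_flag).
So O(raise_flag) holds — raise_flag is obligatory. None of the other listed options is made obligatory by any chain of premises.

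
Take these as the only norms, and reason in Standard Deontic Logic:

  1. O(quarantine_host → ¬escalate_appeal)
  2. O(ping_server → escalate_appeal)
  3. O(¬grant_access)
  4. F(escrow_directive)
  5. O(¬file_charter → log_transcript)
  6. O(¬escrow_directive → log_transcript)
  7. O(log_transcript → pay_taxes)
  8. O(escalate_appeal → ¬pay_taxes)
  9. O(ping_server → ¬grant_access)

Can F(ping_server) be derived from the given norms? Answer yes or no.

Yes

F(escrow_directive) at premise 4 means O(¬escrow_directive).
Applying K to premise 6 (O(¬escrow_directive → log_transcript)) and O(¬escrow_directive) yields O(log_transcript).
With premise 7, O(log_transcript → pay_taxes), the K-axiom yields O(pay_taxes).
Premise 8, O(escalate_appeal → ¬pay_taxes), contraposes to O(pay_taxes → ¬escalate_appeal); with O(pay_taxes) we get O(¬escalate_appeal).
Premise 2, O(ping_server → escalate_appeal), contraposes to O(¬escalate_appeal → ¬ping_server); with O(¬escalate_appeal) we get O(¬ping_server).
Premises 1, 3, 5, 9 do not contribute to this derivation.
So O(¬ping_server) holds, i.e. F(ping_server). The claim follows.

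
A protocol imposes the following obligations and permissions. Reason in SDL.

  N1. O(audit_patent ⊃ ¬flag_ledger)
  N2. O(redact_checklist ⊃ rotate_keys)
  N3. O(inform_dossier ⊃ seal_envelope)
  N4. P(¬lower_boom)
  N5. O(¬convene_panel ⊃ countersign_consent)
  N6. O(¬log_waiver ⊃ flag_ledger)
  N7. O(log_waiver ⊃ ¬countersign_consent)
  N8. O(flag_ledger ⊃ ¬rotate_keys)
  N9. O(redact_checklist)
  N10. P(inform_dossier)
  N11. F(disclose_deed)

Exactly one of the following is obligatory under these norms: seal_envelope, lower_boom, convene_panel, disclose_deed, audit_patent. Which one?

convene_panel

Premise 9 gives O(redact_checklist).
Applying K to premise 2 (O(redact_checklist ⊃ rotate_keys)) and O(redact_checklist) yields O(rotate_keys).
The contrapositive of premise 8 (O(flag_ledger ⊃ ¬rotate_keys)) is O(rotate_keys ⊃ ¬flag_ledger), and O(rotate_keys) is already established, so O(¬flag_ledger).
Premise 6 is O(¬log_waiver ⊃ flag_ledger); contrapositively O(¬flag_ledger ⊃ log_waiver). Since O(¬flag_ledger) holds, K gives O(log_waiver).
With premise 7, O(log_waiver ⊃ ¬countersign_consent), the K-axiom yields O(¬countersign_consent).
The contrapositive of premise 5 (O(¬convene_panel ⊃ countersign_consent)) is O(¬countersign_consent ⊃ convene_panel), and O(¬countersign_consent) is already established, so O(convene_panel).
So O(convene_panel) holds — convene_panel is obligatory. None of the other listed options is made obligatory by any chain of premises.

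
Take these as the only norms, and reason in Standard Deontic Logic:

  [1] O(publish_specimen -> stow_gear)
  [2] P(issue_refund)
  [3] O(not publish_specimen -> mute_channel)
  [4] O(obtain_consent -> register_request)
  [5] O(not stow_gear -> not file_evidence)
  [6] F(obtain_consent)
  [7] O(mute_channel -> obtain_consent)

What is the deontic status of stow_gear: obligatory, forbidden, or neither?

Obligatory

Premise 6 is F(obtain_consent), i.e. O(not obtain_consent).
Premise 7 is O(mute_channel -> obtain_consent); contrapositively O(not obtain_consent -> not mute_channel). Since O(not obtain_consent) holds, K gives O(not mute_channel).
Premise 3 is O(not publish_specimen -> mute_channel); contrapositively O(not mute_channel -> publish_specimen). Since O(not mute_channel) holds, K gives O(publish_specimen).
With premise 1, O(publish_specimen -> stow_gear), the K-axiom yields O(stow_gear).
Premises 2, 4, 5 do not contribute to this derivation.
Hence stow_gear is obligatory.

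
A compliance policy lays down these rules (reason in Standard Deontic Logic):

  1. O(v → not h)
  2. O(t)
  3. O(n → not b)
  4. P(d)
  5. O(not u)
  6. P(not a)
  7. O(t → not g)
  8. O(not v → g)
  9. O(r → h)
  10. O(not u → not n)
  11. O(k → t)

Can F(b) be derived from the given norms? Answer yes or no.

No

Premise 3 is O(n → not b), but O(n) is not derivable from the premises, so it does not yield O(not b).
No other premise forces O(not b). An ideal world satisfying every premise can still have b true, so F(b) is not derivable.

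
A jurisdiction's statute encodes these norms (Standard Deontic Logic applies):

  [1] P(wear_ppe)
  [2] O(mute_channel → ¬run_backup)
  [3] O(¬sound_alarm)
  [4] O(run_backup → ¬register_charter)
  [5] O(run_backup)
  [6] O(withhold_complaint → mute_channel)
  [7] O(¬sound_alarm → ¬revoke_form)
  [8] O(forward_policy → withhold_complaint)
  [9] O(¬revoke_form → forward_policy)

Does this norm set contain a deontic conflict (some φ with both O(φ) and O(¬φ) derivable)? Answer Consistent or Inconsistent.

Inconsistent

Premise 3 gives O(¬sound_alarm).
Premise 7 is O(¬sound_alarm → ¬revoke_form); since O(¬sound_alarm), deontic closure gives O(¬revoke_form).
From O(¬revoke_form) and premise 9, O(¬revoke_form → forward_policy), we obtain O(forward_policy).
Applying K to premise 8 (O(forward_policy → withhold_complaint)) and O(forward_policy) yields O(withhold_complaint).
Applying K to premise 6 (O(withhold_complaint → mute_channel)) and O(withhold_complaint) yields O(mute_channel).
With premise 2, O(mute_channel → ¬run_backup), the K-axiom yields O(¬run_backup).
However, premise 5 gives O(run_backup).
We now have both O(¬run_backup) and O(run_backup) — run_backup is simultaneously obligatory and forbidden, violating the D-axiom.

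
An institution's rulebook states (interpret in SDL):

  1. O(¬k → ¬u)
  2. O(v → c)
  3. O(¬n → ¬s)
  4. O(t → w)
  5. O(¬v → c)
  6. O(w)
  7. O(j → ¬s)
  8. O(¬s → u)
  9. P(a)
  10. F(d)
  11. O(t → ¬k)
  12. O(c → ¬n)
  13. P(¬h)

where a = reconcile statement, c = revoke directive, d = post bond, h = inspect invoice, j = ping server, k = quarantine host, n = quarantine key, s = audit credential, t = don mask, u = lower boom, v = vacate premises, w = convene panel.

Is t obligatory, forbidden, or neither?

By case analysis on ¬v: premise 5 gives O(¬v → c) and premise 2 gives O(v → c), so O(c) either way.
With premise 12, O(c → ¬n), the K-axiom yields O(¬n).
With premise 3, O(¬n → ¬s), the K-axiom yields O(¬s).
From O(¬s) and premise 8, O(¬s → u), we obtain O(u).
Premise 1, O(¬k → ¬u), contraposes to O(u → k); with O(u) we get O(k).
Premise 11, O(t → ¬k), contraposes to O(k → ¬t); with O(k) we get O(¬t).
Premises 4, 6, 7, 9, 10, 13 do not contribute to this derivation.
Thus O(¬t), which is F(t): t is forbidden.

Forbidden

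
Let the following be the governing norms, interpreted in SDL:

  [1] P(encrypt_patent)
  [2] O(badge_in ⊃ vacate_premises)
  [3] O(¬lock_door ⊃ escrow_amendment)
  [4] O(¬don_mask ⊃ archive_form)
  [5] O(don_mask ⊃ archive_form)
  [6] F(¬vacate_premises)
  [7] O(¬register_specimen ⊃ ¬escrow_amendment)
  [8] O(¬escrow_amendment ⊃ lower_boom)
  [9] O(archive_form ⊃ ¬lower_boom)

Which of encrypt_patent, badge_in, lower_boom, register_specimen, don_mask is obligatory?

register_specimen

Premises 4 and 5 cover both cases: O(¬don_mask ⊃ archive_form) and O(don_mask ⊃ archive_form). Since ¬don_mask ∨ don_mask is a tautology, O(archive_form) follows.
Applying K to premise 9 (O(archive_form ⊃ ¬lower_boom)) and O(archive_form) yields O(¬lower_boom).
Premise 8, O(¬escrow_amendment ⊃ lower_boom), contraposes to O(¬lower_boom ⊃ escrow_amendment); with O(¬lower_boom) we get O(escrow_amendment).
Premise 7 is O(¬register_specimen ⊃ ¬escrow_amendment); contrapositively O(escrow_amendment ⊃ register_specimen). Since O(escrow_amendment) holds, K gives O(register_specimen).
So O(register_specimen) holds — register_specimen is obligatory. None of the other listed options is made obligatory by any chain of premises.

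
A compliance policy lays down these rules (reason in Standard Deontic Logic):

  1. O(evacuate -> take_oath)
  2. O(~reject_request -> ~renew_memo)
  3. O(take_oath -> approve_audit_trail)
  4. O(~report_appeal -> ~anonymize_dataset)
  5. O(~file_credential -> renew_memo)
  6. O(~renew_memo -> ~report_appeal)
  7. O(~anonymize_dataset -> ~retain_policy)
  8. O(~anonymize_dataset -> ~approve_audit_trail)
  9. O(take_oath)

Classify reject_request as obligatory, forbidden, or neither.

From premise 9 we have O(take_oath).
Premise 3 is O(take_oath -> approve_audit_trail); since O(take_oath), deontic closure gives O(approve_audit_trail).
Premise 8 is O(~anonymize_dataset -> ~approve_audit_trail); contrapositively O(approve_audit_trail -> anonymize_dataset). Since O(approve_audit_trail) holds, K gives O(anonymize_dataset).
The contrapositive of premise 4 (O(~report_appeal -> ~anonymize_dataset)) is O(anonymize_dataset -> report_appeal), and O(anonymize_dataset) is already established, so O(report_appeal).
Premise 6 is O(~renew_memo -> ~report_appeal); contrapositively O(report_appeal -> renew_memo). Since O(report_appeal) holds, K gives O(renew_memo).
The contrapositive of premise 2 (O(~reject_request -> ~renew_memo)) is O(renew_memo -> reject_request), and O(renew_memo) is already established, so O(reject_request).
Premises 1, 5, 7 do not contribute to this derivation.
Hence reject_request is obligatory.

Obligatory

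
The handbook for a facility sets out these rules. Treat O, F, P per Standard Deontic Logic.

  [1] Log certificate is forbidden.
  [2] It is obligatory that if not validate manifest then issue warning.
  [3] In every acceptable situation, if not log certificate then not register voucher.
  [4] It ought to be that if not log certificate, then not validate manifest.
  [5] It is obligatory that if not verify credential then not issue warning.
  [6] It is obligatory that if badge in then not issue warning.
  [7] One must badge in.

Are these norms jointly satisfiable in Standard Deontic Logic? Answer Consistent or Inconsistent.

Premise 7 states O(badge_in) outright.
Premise 6 is O(badge_in → ¬issue_warning); since O(badge_in), deontic closure gives O(¬issue_warning).
The contrapositive of premise 2 (O(¬validate_manifest → issue_warning)) is O(¬issue_warning → validate_manifest), and O(¬issue_warning) is already established, so O(validate_manifest).
The contrapositive of premise 4 (O(¬log_certificate → ¬validate_manifest)) is O(validate_manifest → log_certificate), and O(validate_manifest) is already established, so O(log_certificate).
But premise 1, F(log_certificate), means O(¬log_certificate).
We now have both O(log_certificate) and O(¬log_certificate) — log_certificate is simultaneously obligatory and forbidden, violating the D-axiom.

Inconsistent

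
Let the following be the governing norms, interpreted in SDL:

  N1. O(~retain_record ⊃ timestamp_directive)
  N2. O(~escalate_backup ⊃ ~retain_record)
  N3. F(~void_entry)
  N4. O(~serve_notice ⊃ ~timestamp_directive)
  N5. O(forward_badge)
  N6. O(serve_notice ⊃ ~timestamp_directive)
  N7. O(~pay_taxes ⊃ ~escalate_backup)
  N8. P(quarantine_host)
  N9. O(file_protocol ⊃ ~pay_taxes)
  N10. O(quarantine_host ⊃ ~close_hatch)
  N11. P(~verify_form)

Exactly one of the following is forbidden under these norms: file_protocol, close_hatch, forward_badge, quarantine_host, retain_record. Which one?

Premises 6 and 4 are O(serve_notice ⊃ ~timestamp_directive) and O(~serve_notice ⊃ ~timestamp_directive); every ideal world satisfies serve_notice or ~serve_notice, so in either case ~timestamp_directive holds — hence O(~timestamp_directive).
Premise 1, O(~retain_record ⊃ timestamp_directive), contraposes to O(~timestamp_directive ⊃ retain_record); with O(~timestamp_directive) we get O(retain_record).
The contrapositive of premise 2 (O(~escalate_backup ⊃ ~retain_record)) is O(retain_record ⊃ escalate_backup), and O(retain_record) is already established, so O(escalate_backup).
The contrapositive of premise 7 (O(~pay_taxes ⊃ ~escalate_backup)) is O(escalate_backup ⊃ pay_taxes), and O(escalate_backup) is already established, so O(pay_taxes).
Premise 9 is O(file_protocol ⊃ ~pay_taxes); contrapositively O(pay_taxes ⊃ ~file_protocol). Since O(pay_taxes) holds, K gives O(~file_protocol).
So O(~file_protocol) holds, i.e. file_protocol is forbidden. None of the other listed options is forbidden under the premises.

file_protocol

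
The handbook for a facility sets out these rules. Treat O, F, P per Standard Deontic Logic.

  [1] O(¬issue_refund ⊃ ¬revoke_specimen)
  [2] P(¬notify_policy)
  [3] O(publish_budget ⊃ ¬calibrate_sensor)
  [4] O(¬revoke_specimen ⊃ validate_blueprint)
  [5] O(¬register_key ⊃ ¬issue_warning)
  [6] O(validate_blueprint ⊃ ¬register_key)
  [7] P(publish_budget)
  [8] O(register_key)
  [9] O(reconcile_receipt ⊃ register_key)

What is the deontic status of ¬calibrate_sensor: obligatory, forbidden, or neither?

Neither

Premise 3 is O(publish_budget ⊃ ¬calibrate_sensor), but O(publish_budget) is not derivable from the premises (the permission P(publish_budget) asserts only ¬O(¬publish_budget), not O(publish_budget)), so it does not yield O(¬calibrate_sensor).
No premise or chain of K-axiom applications forces O(¬calibrate_sensor), and none forces O(calibrate_sensor). So ¬calibrate_sensor is neither obligatory nor forbidden under these norms.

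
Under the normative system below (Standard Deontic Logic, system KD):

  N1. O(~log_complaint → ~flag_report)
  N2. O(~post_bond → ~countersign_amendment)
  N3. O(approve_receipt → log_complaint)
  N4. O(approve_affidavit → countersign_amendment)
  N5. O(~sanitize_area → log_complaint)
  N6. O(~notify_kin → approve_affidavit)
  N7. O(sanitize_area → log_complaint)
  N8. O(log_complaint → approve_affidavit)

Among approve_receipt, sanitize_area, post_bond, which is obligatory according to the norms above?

Premises 7 and 5 cover both cases: O(sanitize_area → log_complaint) and O(~sanitize_area → log_complaint). Since sanitize_area ∨ ~sanitize_area is a tautology, O(log_complaint) follows.
From O(log_complaint) and premise 8, O(log_complaint → approve_affidavit), we obtain O(approve_affidavit).
From O(approve_affidavit) and premise 4, O(approve_affidavit → countersign_amendment), we obtain O(countersign_amendment).
Premise 2, O(~post_bond → ~countersign_amendment), contraposes to O(countersign_amendment → post_bond); with O(countersign_amendment) we get O(post_bond).
So O(post_bond) holds — post_bond is obligatory. None of the other listed options is made obligatory by any chain of premises.

post_bond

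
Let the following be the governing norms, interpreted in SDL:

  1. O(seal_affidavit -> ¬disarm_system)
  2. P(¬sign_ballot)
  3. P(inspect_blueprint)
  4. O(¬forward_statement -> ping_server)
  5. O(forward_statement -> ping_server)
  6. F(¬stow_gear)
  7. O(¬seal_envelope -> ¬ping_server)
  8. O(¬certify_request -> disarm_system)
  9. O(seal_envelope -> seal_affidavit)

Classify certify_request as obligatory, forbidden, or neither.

Obligatory

Premises 5 and 4 are O(forward_statement -> ping_server) and O(¬forward_statement -> ping_server); every ideal world satisfies forward_statement or ¬forward_statement, so in either case ping_server holds — hence O(ping_server).
The contrapositive of premise 7 (O(¬seal_envelope -> ¬ping_server)) is O(ping_server -> seal_envelope), and O(ping_server) is already established, so O(seal_envelope).
With premise 9, O(seal_envelope -> seal_affidavit), the K-axiom yields O(seal_affidavit).
With premise 1, O(seal_affidavit -> ¬disarm_system), the K-axiom yields O(¬disarm_system).
Premise 8 is O(¬certify_request -> disarm_system); contrapositively O(¬disarm_system -> certify_request). Since O(¬disarm_system) holds, K gives O(certify_request).
Premises 2, 3, 6 do not contribute to this derivation.
Hence certify_request is obligatory.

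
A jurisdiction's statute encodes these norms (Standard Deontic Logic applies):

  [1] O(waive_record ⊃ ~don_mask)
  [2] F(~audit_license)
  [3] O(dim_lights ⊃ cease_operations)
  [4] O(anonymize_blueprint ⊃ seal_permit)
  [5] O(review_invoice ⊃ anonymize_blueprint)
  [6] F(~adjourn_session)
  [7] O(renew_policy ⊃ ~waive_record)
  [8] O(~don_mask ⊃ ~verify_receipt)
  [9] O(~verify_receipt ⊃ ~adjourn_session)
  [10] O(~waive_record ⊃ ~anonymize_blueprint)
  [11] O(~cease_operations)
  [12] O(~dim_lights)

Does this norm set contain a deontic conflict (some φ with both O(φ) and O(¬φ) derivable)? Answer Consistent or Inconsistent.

Premise 3 is O(dim_lights ⊃ cease_operations), but O(dim_lights) is not derivable from the premises, so it does not yield O(cease_operations).
So O(cease_operations) is not derivable, and the apparent clash with O(~cease_operations) does not arise.
A world satisfying every obligation exists (e.g. adjourn_session=true, anonymize_blueprint=false, audit_license=true, cease_operations=false, dim_lights=false, don_mask=true, renew_policy=false, review_invoice=false, seal_permit=false, verify_receipt=true, waive_record=false); no atom is both obligatory and forbidden, so the set is consistent.

Consistent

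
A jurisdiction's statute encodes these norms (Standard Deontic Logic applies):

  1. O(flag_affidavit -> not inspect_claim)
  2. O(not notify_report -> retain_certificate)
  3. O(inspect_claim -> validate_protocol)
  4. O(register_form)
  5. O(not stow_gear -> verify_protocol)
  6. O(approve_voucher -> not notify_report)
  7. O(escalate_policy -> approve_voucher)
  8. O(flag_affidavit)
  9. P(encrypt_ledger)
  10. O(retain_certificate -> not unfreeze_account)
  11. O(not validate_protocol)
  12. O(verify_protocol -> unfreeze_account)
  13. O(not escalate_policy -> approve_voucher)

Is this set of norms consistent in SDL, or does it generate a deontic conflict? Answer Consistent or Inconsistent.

Premise 3 is O(inspect_claim -> validate_protocol), but O(inspect_claim) is not derivable from the premises, so it does not yield O(validate_protocol).
So O(validate_protocol) is not derivable, and the apparent clash with O(not validate_protocol) does not arise.
A world satisfying every obligation exists (e.g. approve_voucher=true, encrypt_ledger=false, escalate_policy=false, flag_affidavit=true, inspect_claim=false, notify_report=false, register_form=true, retain_certificate=true, stow_gear=true, unfreeze_account=false, validate_protocol=false, verify_protocol=false); no atom is both obligatory and forbidden, so the set is consistent.

Consistent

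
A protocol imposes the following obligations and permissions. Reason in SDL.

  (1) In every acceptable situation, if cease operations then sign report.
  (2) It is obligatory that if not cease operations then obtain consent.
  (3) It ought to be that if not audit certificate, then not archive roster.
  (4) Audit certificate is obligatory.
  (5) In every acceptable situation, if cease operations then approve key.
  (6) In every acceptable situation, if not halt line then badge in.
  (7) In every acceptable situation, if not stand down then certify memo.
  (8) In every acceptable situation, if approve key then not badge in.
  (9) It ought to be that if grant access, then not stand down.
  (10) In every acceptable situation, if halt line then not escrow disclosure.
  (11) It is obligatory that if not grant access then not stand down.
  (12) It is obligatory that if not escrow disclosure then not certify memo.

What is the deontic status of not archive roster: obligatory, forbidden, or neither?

Premise 3 is O(¬audit_certificate → ¬archive_roster), but O(¬audit_certificate) is not derivable from the premises, so it does not yield O(¬archive_roster).
No premise or chain of K-axiom applications forces O(¬archive_roster), and none forces O(archive_roster). So ¬archive_roster is neither obligatory nor forbidden under these norms.

Neither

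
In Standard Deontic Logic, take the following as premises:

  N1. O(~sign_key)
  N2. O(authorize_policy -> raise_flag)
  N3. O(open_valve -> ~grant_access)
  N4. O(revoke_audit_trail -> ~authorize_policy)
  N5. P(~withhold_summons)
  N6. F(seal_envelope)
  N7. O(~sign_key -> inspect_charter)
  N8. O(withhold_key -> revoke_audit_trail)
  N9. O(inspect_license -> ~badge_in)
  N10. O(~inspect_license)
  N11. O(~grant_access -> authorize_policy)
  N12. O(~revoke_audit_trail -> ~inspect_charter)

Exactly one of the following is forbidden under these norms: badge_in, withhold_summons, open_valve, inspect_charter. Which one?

open_valve

Premise 1 gives O(~sign_key).
Premise 7 is O(~sign_key -> inspect_charter); since O(~sign_key), deontic closure gives O(inspect_charter).
The contrapositive of premise 12 (O(~revoke_audit_trail -> ~inspect_charter)) is O(inspect_charter -> revoke_audit_trail), and O(inspect_charter) is already established, so O(revoke_audit_trail).
From O(revoke_audit_trail) and premise 4, O(revoke_audit_trail -> ~authorize_policy), we obtain O(~authorize_policy).
The contrapositive of premise 11 (O(~grant_access -> authorize_policy)) is O(~authorize_policy -> grant_access), and O(~authorize_policy) is already established, so O(grant_access).
Premise 3, O(open_valve -> ~grant_access), contraposes to O(grant_access -> ~open_valve); with O(grant_access) we get O(~open_valve).
So O(~open_valve) holds, i.e. open_valve is forbidden. None of the other listed options is forbidden under the premises.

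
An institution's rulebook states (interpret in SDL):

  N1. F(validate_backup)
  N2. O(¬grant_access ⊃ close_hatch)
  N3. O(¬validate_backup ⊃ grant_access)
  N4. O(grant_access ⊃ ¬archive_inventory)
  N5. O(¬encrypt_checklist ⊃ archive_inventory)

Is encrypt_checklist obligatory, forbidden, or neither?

Premise 1 is F(validate_backup), i.e. O(¬validate_backup).
With premise 3, O(¬validate_backup ⊃ grant_access), the K-axiom yields O(grant_access).
Applying K to premise 4 (O(grant_access ⊃ ¬archive_inventory)) and O(grant_access) yields O(¬archive_inventory).
Premise 5 is O(¬encrypt_checklist ⊃ archive_inventory); contrapositively O(¬archive_inventory ⊃ encrypt_checklist). Since O(¬archive_inventory) holds, K gives O(encrypt_checklist).
Premise 2 does not contribute to this derivation.
Hence encrypt_checklist is obligatory.

Obligatory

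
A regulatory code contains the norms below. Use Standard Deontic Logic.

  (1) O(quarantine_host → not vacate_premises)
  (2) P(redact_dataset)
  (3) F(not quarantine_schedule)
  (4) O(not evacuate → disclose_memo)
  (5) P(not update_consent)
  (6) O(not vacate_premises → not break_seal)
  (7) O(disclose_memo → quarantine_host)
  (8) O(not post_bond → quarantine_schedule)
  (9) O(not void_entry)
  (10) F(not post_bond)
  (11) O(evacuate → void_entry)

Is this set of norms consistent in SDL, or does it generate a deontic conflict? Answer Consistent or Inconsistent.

Premise 8 is O(not post_bond → quarantine_schedule); even if O(quarantine_schedule) held, inferring O(not post_bond) would be affirming the consequent — invalid.
So O(not post_bond) is not derivable, and the apparent clash with O(post_bond) does not arise.
A world satisfying every obligation exists (e.g. break_seal=false, disclose_memo=true, evacuate=false, post_bond=true, quarantine_host=true, quarantine_schedule=true, redact_dataset=false, update_consent=false, vacate_premises=false, void_entry=false); no atom is both obligatory and forbidden, so the set is consistent.

Consistent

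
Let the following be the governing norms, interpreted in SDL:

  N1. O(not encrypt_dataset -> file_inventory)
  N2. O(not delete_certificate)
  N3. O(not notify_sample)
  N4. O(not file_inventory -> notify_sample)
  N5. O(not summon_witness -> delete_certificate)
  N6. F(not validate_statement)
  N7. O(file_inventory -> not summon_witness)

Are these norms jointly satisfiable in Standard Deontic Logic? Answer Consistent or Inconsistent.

Premise 3 states O(not notify_sample) outright.
Premise 4 is O(not file_inventory -> notify_sample); contrapositively O(not notify_sample -> file_inventory). Since O(not notify_sample) holds, K gives O(file_inventory).
Premise 7 is O(file_inventory -> not summon_witness); since O(file_inventory), deontic closure gives O(not summon_witness).
From O(not summon_witness) and premise 5, O(not summon_witness -> delete_certificate), we obtain O(delete_certificate).
However, premise 2 gives O(not delete_certificate).
We now have both O(delete_certificate) and O(not delete_certificate) — delete_certificate is simultaneously obligatory and forbidden, violating the D-axiom.

Inconsistent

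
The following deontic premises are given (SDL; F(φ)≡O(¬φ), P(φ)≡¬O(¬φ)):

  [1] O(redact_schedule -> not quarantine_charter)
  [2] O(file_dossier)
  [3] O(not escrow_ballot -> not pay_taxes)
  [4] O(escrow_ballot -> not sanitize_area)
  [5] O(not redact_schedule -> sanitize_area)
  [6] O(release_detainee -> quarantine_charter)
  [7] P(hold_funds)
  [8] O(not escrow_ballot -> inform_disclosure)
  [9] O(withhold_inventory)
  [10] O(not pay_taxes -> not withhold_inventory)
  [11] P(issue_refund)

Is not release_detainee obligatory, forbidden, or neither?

Obligatory

Premise 9 states O(withhold_inventory) outright.
The contrapositive of premise 10 (O(not pay_taxes -> not withhold_inventory)) is O(withhold_inventory -> pay_taxes), and O(withhold_inventory) is already established, so O(pay_taxes).
Premise 3 is O(not escrow_ballot -> not pay_taxes); contrapositively O(pay_taxes -> escrow_ballot). Since O(pay_taxes) holds, K gives O(escrow_ballot).
With premise 4, O(escrow_ballot -> not sanitize_area), the K-axiom yields O(not sanitize_area).
The contrapositive of premise 5 (O(not redact_schedule -> sanitize_area)) is O(not sanitize_area -> redact_schedule), and O(not sanitize_area) is already established, so O(redact_schedule).
With premise 1, O(redact_schedule -> not quarantine_charter), the K-axiom yields O(not quarantine_charter).
Premise 6 is O(release_detainee -> quarantine_charter); contrapositively O(not quarantine_charter -> not release_detainee). Since O(not quarantine_charter) holds, K gives O(not release_detainee).
Premises 2, 7, 8, 11 do not contribute to this derivation.
Hence not release_detainee is obligatory.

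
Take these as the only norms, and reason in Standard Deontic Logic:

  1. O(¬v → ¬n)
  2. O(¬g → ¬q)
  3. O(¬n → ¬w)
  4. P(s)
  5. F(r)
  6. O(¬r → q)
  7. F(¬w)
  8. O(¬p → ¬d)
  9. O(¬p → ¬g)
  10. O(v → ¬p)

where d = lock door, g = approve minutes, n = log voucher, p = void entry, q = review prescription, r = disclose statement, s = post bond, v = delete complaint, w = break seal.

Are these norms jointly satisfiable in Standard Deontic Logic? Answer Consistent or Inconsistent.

Premise 5 is F(r), i.e. O(¬r).
Applying K to premise 6 (O(¬r → q)) and O(¬r) yields O(q).
Premise 2 is O(¬g → ¬q); contrapositively O(q → g). Since O(q) holds, K gives O(g).
Premise 9 is O(¬p → ¬g); contrapositively O(g → p). Since O(g) holds, K gives O(p).
Premise 10 is O(v → ¬p); contrapositively O(p → ¬v). Since O(p) holds, K gives O(¬v).
Premise 1 is O(¬v → ¬n); since O(¬v), deontic closure gives O(¬n).
From O(¬n) and premise 3, O(¬n → ¬w), we obtain O(¬w).
However, F(¬w) at premise 7 amounts to O(w).
We now have both O(¬w) and O(w) — w is simultaneously obligatory and forbidden, violating the D-axiom.

Inconsistent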